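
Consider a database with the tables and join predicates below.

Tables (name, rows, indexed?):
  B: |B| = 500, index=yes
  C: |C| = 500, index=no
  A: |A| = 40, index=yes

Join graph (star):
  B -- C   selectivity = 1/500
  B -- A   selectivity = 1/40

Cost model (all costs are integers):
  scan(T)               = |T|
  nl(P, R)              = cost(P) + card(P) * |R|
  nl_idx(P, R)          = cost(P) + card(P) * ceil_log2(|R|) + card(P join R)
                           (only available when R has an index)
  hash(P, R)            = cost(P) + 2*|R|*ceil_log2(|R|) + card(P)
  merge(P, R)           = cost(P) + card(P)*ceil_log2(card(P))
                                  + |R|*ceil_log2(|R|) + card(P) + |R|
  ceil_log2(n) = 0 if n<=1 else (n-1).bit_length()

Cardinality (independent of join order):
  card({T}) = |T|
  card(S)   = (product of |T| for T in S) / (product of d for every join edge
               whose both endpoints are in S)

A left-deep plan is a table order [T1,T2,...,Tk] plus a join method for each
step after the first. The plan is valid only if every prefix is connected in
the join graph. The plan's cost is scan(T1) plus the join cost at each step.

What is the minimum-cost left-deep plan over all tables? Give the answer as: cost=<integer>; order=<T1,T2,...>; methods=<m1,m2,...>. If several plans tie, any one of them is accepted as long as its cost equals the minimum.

cost=6480; order=C,B,A; methods=nl_idx,hash

Selinger DP (subsets sized 1..n):
  {B}: scan cost=500, card=500
  {C}: scan cost=500, card=500
  {A}: scan cost=40, card=40
  {BC}: card=500; try (B,nl_idx)→5500, (C,hash)→10000, (B,hash)→10000, (C,merge)→10500, (B,merge)→10500, (C,nl)→250500 …(+1); best=5500 via (B,nl_idx)
  {AB}: card=500; try (B,nl_idx)→900, (A,hash)→1480, (A,nl_idx)→4000, (B,merge)→5320, (A,merge)→5780, (B,hash)→9080 …(+2); best=900 via (B,nl_idx)
  {ABC}: card=500; try (A,hash)→6480, (A,nl_idx)→9000, (C,hash)→10400, (A,merge)→10780, (C,merge)→10900, (A,nl)→25500 …(+1); best=6480 via (A,hash)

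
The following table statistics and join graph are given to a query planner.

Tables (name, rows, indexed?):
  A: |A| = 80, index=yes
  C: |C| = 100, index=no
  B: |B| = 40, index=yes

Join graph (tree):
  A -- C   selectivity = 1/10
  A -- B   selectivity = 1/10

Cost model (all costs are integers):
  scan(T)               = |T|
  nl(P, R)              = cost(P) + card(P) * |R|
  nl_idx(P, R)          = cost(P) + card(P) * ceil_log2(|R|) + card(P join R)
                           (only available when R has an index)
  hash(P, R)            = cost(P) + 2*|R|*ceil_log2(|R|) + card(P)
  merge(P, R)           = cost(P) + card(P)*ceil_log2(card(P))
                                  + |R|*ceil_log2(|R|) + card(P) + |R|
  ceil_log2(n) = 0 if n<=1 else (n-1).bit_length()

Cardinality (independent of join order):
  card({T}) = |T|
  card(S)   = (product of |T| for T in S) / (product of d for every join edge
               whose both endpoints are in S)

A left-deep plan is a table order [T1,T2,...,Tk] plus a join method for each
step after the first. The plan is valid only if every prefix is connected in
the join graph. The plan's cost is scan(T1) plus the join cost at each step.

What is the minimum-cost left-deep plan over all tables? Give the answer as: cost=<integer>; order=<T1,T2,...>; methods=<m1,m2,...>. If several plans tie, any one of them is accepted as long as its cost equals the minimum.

cost=2360; order=A,B,C; methods=hash,hash

Selinger DP (subsets sized 1..n):
  {A}: scan cost=80, card=80
  {C}: scan cost=100, card=100
  {B}: scan cost=40, card=40
  {AC}: card=800; try (A,hash)→1320, (C,merge)→1520, (A,merge)→1540, (C,hash)→1560, (A,nl_idx)→1600, (C,nl)→8080 …(+1); best=1320 via (A,hash)
  {AB}: card=320; try (B,hash)→640, (A,nl_idx)→640, (B,nl_idx)→880, (A,merge)→960, (B,merge)→1000, (A,hash)→1200 …(+2); best=640 via (B,hash)
  {ABC}: card=3200; try (C,hash)→2360, (B,hash)→2600, (C,merge)→4640, (B,nl_idx)→9320, (B,merge)→10400, (C,nl)→32640 …(+1); best=2360 via (C,hash)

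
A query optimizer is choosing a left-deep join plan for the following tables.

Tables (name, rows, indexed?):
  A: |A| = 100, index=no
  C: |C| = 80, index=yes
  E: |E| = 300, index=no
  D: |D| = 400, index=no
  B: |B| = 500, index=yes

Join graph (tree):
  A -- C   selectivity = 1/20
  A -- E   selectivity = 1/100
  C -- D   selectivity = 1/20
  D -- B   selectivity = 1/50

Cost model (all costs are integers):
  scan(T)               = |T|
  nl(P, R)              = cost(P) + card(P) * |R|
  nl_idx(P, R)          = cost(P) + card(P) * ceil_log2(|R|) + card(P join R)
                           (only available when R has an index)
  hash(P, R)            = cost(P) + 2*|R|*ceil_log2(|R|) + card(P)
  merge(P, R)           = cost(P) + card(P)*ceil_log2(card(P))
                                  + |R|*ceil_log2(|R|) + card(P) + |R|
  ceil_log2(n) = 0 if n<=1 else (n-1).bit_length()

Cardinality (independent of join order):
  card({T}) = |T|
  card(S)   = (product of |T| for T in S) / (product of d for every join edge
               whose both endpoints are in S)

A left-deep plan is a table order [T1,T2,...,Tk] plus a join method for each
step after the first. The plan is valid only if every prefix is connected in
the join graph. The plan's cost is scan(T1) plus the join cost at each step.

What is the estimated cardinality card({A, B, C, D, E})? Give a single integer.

Tables in S: A(100), B(500), C(80), D(400), E(300)
Edges inside S: A-C(d=20), A-E(d=100), C-D(d=20), D-B(d=50)
numerator = 100 * 500 * 80 * 400 * 300 = 480000000000
denominator = 20 * 100 * 20 * 50 = 2000000
card(S) = 480000000000 / 2000000 = 240000

240000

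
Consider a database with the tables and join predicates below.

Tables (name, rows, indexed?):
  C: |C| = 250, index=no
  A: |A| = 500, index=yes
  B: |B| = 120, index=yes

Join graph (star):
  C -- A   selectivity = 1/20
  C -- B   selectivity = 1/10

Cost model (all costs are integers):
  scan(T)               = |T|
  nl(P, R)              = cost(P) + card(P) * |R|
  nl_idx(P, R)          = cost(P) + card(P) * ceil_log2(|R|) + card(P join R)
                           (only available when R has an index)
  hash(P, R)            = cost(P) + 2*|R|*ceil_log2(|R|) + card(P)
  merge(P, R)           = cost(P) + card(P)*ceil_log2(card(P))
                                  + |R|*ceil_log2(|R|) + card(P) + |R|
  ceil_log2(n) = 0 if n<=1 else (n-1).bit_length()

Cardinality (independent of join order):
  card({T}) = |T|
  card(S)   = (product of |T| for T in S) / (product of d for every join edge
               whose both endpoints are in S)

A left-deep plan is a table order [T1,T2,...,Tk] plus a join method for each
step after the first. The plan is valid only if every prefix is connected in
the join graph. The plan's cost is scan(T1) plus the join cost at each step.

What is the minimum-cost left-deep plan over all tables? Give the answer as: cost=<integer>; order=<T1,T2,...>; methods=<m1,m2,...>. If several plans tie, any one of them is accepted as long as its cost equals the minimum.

Selinger DP (subsets sized 1..n):
  {C}: scan cost=250, card=250
  {A}: scan cost=500, card=500
  {B}: scan cost=120, card=120
  {AC}: card=6250; try (C,hash)→5000, (A,merge)→7500, (C,merge)→7750, (A,nl_idx)→8750, (A,hash)→9500, (A,nl)→125250 …(+1); best=5000 via (C,hash)
  {BC}: card=3000; try (B,hash)→2180, (C,merge)→3330, (B,merge)→3460, (C,hash)→4240, (B,nl_idx)→5000, (C,nl)→30120 …(+1); best=2180 via (B,hash)
  {ABC}: card=75000; try (B,hash)→12930, (A,hash)→14180, (A,merge)→46180, (B,merge)→93460, (A,nl_idx)→104180, (B,nl_idx)→123750 …(+2); best=12930 via (B,hash)

cost=12930; order=A,C,B; methods=hash,hash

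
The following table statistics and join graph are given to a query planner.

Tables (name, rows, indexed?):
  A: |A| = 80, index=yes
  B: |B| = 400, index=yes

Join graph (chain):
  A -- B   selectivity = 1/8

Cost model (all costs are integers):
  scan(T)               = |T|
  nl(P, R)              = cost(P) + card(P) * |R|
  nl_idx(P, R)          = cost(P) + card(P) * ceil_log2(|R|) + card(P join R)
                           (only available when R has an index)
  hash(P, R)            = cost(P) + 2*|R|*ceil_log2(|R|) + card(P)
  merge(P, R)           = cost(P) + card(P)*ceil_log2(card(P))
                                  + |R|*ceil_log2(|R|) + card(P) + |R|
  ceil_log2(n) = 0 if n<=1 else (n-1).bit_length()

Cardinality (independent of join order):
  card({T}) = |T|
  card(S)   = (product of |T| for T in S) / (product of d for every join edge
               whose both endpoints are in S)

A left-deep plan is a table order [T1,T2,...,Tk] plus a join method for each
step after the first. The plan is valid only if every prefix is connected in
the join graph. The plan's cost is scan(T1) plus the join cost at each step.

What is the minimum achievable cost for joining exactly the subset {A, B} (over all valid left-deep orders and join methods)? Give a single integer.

1920

Selinger DP over subsets of {A,B}:
  {A}: scan cost=80, card=80
  {B}: scan cost=400, card=400
  {AB}: card=4000; try (A,hash)→1920, (B,merge)→4720, (B,nl_idx)→4800, (A,merge)→5040, (A,nl_idx)→7200, (B,hash)→7360 …(+2); best=1920 via (A,hash)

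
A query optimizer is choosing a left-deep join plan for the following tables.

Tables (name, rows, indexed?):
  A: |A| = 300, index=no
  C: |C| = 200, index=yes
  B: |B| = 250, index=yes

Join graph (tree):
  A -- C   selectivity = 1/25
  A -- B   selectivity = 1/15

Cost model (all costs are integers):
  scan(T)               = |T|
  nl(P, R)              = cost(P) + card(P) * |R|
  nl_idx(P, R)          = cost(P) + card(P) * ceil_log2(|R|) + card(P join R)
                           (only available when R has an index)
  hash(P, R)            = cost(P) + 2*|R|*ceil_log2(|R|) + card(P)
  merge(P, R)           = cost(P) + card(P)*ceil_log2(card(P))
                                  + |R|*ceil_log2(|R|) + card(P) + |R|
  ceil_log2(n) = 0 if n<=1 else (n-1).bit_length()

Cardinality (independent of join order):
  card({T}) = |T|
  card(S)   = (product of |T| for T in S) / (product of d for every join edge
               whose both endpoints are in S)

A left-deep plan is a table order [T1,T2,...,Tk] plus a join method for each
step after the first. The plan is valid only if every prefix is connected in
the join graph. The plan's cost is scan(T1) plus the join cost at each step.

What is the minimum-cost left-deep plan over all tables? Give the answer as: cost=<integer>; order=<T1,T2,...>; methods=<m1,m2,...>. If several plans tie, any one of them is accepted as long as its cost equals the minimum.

Selinger DP (subsets sized 1..n):
  {A}: scan cost=300, card=300
  {C}: scan cost=200, card=200
  {B}: scan cost=250, card=250
  {AC}: card=2400; try (C,hash)→3800, (A,merge)→5000, (C,merge)→5100, (C,nl_idx)→5100, (A,hash)→5800, (A,nl)→60200 …(+1); best=3800 via (C,hash)
  {AB}: card=5000; try (B,hash)→4600, (A,merge)→5500, (B,merge)→5550, (A,hash)→5900, (B,nl_idx)→7700, (A,nl)→75250 …(+1); best=4600 via (B,hash)
  {ABC}: card=40000; try (B,hash)→10200, (C,hash)→12800, (B,merge)→37250, (B,nl_idx)→63000, (C,merge)→76400, (C,nl_idx)→84600 …(+2); best=10200 via (B,hash)

cost=10200; order=A,C,B; methods=hash,hash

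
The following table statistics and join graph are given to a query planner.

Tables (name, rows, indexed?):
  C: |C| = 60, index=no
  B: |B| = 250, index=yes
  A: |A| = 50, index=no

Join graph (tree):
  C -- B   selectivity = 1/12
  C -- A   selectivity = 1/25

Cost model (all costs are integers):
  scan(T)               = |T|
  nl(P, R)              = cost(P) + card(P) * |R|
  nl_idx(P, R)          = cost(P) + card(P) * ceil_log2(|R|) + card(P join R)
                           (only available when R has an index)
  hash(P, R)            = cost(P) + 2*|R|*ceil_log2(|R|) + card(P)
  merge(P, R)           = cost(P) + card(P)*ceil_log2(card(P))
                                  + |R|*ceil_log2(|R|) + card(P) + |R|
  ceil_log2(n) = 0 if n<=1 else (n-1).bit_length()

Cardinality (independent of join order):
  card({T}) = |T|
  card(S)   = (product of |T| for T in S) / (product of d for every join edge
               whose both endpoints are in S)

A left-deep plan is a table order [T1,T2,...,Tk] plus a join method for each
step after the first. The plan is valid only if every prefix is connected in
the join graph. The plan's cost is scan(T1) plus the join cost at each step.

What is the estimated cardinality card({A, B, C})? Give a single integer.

Tables in S: A(50), B(250), C(60)
Edges inside S: C-B(d=12), C-A(d=25)
numerator = 50 * 250 * 60 = 750000
denominator = 12 * 25 = 300
card(S) = 750000 / 300 = 2500

2500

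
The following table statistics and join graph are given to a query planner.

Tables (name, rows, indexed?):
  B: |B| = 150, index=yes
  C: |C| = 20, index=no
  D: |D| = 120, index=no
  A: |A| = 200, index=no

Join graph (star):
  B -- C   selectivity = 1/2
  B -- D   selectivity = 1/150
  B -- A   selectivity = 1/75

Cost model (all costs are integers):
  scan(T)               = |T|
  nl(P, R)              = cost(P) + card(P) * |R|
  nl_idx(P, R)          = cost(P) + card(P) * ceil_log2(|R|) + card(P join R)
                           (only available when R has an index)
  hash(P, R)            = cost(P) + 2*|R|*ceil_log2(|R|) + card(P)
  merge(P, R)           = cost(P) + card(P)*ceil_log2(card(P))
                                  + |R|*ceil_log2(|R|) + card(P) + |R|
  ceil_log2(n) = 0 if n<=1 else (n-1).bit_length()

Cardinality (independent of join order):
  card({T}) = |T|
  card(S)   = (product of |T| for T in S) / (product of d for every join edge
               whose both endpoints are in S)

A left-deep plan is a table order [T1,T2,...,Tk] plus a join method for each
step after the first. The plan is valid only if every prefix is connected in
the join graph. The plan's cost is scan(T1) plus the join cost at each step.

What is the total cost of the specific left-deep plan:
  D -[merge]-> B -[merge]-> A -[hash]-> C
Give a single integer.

step 1: scan D: cost=120, card=120
step 2: join B via merge
    card(P join B) = 120*150/(150) = 120
    cost = 120 + 120*7 + 150*8 + 120 + 150 = 2430
step 3: join A via merge
    card(P join A) = 120*200/(75) = 320
    cost = 2430 + 120*7 + 200*8 + 120 + 200 = 5190
step 4: join C via hash
    card(P join C) = 320*20/(2) = 3200
    cost = 5190 + 2*20*5 + 320 = 5710

5710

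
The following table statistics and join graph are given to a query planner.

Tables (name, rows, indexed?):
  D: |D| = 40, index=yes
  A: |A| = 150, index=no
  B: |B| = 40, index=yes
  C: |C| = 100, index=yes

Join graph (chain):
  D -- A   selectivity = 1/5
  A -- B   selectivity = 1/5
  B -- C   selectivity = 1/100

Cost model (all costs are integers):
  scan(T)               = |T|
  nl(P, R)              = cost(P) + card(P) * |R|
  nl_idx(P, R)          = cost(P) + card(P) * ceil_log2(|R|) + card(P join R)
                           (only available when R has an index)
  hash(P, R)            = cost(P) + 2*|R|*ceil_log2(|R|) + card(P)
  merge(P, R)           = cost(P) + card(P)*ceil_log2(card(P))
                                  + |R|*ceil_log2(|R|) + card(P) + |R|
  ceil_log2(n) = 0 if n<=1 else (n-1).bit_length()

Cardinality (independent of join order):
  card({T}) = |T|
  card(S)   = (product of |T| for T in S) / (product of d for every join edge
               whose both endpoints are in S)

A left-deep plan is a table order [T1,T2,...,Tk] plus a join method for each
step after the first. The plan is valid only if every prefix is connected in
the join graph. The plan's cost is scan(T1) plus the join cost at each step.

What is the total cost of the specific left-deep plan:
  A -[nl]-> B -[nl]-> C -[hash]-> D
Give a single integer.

step 1: scan A: cost=150, card=150
step 2: join B via nl
    card(P join B) = 150*40/(5) = 1200
    cost = 150 + 150*40 = 6150
step 3: join C via nl
    card(P join C) = 1200*100/(100) = 1200
    cost = 6150 + 1200*100 = 126150
step 4: join D via hash
    card(P join D) = 1200*40/(5) = 9600
    cost = 126150 + 2*40*6 + 1200 = 127830

127830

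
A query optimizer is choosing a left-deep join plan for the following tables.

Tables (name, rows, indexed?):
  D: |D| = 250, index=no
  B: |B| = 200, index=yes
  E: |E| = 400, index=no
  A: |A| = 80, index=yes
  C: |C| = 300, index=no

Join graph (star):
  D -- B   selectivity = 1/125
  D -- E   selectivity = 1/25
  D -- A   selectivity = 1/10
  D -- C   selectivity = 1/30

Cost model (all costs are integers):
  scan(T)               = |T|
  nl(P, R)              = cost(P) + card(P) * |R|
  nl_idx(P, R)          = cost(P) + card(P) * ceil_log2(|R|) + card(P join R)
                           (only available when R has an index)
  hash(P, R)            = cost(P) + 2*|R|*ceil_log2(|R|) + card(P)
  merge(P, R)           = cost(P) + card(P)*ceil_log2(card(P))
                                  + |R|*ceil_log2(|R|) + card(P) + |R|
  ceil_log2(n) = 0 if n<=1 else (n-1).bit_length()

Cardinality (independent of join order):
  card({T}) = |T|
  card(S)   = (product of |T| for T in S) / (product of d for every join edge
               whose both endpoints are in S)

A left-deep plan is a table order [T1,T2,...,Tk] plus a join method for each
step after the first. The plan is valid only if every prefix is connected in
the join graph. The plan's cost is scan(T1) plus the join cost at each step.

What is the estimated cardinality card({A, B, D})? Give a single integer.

3200

Tables in S: A(80), B(200), D(250)
Edges inside S: D-B(d=125), D-A(d=10)
numerator = 80 * 200 * 250 = 4000000
denominator = 125 * 10 = 1250
card(S) = 4000000 / 1250 = 3200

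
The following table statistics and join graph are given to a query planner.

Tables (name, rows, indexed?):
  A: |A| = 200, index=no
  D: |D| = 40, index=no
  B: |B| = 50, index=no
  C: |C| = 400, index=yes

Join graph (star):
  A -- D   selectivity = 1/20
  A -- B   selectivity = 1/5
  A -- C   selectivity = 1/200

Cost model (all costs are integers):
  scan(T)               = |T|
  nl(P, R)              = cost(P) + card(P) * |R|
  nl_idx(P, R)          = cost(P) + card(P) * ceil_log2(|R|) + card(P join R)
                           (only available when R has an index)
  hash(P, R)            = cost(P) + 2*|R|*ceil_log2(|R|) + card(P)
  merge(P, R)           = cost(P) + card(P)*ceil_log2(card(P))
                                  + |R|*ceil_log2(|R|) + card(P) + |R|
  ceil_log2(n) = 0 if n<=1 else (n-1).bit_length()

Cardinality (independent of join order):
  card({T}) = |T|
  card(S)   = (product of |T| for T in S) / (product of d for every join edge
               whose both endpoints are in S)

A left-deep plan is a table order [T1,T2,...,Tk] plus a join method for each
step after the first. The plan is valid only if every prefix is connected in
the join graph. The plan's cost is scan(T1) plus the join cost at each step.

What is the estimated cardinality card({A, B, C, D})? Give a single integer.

Tables in S: A(200), B(50), C(400), D(40)
Edges inside S: A-D(d=20), A-B(d=5), A-C(d=200)
numerator = 200 * 50 * 400 * 40 = 160000000
denominator = 20 * 5 * 200 = 20000
card(S) = 160000000 / 20000 = 8000

8000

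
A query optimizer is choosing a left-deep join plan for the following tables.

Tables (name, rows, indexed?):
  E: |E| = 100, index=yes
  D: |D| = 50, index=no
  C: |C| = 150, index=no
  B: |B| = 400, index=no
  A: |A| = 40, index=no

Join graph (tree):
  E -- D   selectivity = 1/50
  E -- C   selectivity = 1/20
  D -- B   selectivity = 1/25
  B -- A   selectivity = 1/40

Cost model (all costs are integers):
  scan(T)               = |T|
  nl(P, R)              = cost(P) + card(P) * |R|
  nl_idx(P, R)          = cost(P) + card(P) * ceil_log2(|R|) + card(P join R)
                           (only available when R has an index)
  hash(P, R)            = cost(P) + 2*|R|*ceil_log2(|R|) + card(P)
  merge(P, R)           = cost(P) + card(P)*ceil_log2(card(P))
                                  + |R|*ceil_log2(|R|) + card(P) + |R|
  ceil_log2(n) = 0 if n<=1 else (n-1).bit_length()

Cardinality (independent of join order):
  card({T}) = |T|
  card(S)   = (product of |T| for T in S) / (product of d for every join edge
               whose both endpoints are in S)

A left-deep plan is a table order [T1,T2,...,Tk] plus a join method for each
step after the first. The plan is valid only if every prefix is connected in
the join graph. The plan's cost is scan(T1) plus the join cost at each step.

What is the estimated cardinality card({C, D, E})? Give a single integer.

Tables in S: C(150), D(50), E(100)
Edges inside S: E-D(d=50), E-C(d=20)
numerator = 150 * 50 * 100 = 750000
denominator = 50 * 20 = 1000
card(S) = 750000 / 1000 = 750

750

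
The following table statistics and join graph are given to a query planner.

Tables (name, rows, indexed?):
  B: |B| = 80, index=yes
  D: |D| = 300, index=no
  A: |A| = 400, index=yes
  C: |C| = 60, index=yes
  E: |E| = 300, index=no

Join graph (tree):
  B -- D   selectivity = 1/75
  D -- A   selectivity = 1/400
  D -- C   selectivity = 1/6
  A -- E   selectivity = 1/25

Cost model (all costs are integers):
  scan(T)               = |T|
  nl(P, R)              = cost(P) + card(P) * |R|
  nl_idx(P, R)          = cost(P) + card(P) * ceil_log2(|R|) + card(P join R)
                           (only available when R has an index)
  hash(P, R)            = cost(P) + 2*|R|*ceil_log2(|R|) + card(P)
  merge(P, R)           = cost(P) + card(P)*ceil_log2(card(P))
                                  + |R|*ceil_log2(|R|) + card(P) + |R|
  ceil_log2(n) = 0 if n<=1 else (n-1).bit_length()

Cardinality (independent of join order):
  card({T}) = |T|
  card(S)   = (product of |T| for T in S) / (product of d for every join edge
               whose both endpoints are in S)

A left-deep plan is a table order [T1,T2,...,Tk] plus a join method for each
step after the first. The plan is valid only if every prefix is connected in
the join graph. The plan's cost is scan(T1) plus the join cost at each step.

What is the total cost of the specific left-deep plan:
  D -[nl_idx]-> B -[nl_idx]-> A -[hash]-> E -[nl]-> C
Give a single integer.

step 1: scan D: cost=300, card=300
step 2: join B via nl_idx
    card(P join B) = 300*80/(75) = 320
    cost = 300 + 300*7 + 320 = 2720
step 3: join A via nl_idx
    card(P join A) = 320*400/(400) = 320
    cost = 2720 + 320*9 + 320 = 5920
step 4: join E via hash
    card(P join E) = 320*300/(25) = 3840
    cost = 5920 + 2*300*9 + 320 = 11640
step 5: join C via nl
    card(P join C) = 3840*60/(6) = 38400
    cost = 11640 + 3840*60 = 242040

242040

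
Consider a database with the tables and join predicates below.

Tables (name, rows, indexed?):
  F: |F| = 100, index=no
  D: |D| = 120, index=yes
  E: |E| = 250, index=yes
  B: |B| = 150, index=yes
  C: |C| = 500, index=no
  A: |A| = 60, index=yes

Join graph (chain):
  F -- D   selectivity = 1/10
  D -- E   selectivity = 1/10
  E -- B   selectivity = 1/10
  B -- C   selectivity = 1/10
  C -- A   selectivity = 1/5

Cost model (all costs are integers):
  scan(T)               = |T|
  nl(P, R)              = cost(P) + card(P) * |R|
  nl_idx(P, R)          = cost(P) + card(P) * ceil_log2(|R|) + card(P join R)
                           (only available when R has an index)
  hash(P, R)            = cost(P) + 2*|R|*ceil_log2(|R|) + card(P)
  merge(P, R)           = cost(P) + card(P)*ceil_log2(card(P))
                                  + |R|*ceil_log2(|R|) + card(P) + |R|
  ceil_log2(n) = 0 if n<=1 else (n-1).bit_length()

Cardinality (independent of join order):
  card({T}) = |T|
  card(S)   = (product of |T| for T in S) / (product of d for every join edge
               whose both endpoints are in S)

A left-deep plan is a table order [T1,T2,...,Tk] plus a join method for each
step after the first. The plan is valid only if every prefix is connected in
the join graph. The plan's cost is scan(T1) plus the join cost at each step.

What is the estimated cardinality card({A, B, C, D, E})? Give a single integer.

Tables in S: A(60), B(150), C(500), D(120), E(250)
Edges inside S: D-E(d=10), E-B(d=10), B-C(d=10), C-A(d=5)
numerator = 60 * 150 * 500 * 120 * 250 = 135000000000
denominator = 10 * 10 * 10 * 5 = 5000
card(S) = 135000000000 / 5000 = 27000000

27000000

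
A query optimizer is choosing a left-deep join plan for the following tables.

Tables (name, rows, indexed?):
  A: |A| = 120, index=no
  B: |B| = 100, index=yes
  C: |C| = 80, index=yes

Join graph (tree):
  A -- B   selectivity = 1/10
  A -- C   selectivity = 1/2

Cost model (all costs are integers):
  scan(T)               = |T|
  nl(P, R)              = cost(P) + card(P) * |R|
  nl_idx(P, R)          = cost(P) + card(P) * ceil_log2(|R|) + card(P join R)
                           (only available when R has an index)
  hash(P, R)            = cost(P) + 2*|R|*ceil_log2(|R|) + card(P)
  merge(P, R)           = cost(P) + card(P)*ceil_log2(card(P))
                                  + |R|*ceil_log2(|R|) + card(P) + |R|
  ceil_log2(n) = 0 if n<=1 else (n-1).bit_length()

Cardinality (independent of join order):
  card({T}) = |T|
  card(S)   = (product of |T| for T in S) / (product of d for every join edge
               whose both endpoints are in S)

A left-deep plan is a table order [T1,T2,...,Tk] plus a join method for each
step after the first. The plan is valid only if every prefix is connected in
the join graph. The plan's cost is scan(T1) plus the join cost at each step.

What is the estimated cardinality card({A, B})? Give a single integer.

1200

Tables in S: A(120), B(100)
Edges inside S: A-B(d=10)
numerator = 120 * 100 = 12000
denominator = 10 = 10
card(S) = 12000 / 10 = 1200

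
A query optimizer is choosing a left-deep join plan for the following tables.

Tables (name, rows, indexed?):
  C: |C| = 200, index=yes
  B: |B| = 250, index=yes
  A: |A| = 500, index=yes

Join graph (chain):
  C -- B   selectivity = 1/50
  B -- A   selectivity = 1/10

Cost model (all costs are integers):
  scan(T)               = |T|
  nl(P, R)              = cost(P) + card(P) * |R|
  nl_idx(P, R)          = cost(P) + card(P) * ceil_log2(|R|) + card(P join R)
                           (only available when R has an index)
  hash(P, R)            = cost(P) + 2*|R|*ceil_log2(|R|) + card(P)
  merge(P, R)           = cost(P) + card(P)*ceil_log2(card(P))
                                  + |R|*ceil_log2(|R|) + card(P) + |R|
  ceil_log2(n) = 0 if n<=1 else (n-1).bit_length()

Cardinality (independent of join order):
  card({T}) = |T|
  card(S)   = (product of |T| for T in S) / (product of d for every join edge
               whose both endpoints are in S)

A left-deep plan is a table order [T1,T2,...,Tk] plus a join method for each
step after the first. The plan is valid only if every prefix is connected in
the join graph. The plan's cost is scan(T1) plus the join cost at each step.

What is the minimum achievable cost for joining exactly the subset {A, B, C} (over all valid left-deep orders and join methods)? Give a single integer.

Selinger DP over subsets of {A,B,C}:
  {C}: scan cost=200, card=200
  {B}: scan cost=250, card=250
  {A}: scan cost=500, card=500
  {BC}: card=1000; try (B,nl_idx)→2800, (C,nl_idx)→3250, (C,hash)→3700, (B,merge)→4250, (C,merge)→4300, (B,hash)→4400 …(+2); best=2800 via (B,nl_idx)
  {AB}: card=12500; try (B,hash)→5000, (A,merge)→7500, (B,merge)→7750, (A,hash)→9500, (A,nl_idx)→15000, (B,nl_idx)→17000 …(+2); best=5000 via (B,hash)
  {ABC}: card=50000; try (A,hash)→12800, (A,merge)→18800, (C,hash)→20700, (A,nl_idx)→61800, (C,nl_idx)→155000, (C,merge)→194300 …(+2); best=12800 via (A,hash)

12800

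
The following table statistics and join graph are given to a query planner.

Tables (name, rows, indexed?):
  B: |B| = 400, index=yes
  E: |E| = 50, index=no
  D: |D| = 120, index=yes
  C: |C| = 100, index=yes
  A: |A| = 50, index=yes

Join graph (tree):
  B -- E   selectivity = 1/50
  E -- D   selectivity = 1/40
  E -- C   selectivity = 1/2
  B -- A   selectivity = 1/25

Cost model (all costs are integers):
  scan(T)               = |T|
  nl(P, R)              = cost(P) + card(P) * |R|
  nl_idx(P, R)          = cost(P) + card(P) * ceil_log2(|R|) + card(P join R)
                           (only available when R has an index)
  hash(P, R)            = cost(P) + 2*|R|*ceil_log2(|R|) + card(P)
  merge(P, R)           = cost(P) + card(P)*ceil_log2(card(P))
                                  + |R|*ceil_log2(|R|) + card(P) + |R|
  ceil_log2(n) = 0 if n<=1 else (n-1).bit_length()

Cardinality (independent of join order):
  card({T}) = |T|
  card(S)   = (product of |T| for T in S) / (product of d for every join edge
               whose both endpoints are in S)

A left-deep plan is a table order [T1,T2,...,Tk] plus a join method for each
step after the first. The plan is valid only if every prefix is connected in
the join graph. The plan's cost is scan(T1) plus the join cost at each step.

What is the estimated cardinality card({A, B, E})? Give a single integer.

Tables in S: A(50), B(400), E(50)
Edges inside S: B-E(d=50), B-A(d=25)
numerator = 50 * 400 * 50 = 1000000
denominator = 50 * 25 = 1250
card(S) = 1000000 / 1250 = 800

800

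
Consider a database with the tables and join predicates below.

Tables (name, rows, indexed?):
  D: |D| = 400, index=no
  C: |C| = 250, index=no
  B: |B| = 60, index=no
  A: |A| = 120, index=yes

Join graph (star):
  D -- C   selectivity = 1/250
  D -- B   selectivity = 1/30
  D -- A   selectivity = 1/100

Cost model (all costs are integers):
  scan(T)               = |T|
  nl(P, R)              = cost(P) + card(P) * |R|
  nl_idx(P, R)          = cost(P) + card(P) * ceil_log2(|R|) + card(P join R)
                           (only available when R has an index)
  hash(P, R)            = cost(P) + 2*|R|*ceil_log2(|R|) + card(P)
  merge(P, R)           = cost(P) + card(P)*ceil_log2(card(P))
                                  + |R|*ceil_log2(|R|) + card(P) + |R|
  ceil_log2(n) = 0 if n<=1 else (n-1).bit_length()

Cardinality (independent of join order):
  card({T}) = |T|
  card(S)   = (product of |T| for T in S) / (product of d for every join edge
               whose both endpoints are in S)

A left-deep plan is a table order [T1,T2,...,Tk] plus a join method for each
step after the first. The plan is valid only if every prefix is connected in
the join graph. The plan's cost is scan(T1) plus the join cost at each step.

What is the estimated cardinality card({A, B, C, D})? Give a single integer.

Tables in S: A(120), B(60), C(250), D(400)
Edges inside S: D-C(d=250), D-B(d=30), D-A(d=100)
numerator = 120 * 60 * 250 * 400 = 720000000
denominator = 250 * 30 * 100 = 750000
card(S) = 720000000 / 750000 = 960

960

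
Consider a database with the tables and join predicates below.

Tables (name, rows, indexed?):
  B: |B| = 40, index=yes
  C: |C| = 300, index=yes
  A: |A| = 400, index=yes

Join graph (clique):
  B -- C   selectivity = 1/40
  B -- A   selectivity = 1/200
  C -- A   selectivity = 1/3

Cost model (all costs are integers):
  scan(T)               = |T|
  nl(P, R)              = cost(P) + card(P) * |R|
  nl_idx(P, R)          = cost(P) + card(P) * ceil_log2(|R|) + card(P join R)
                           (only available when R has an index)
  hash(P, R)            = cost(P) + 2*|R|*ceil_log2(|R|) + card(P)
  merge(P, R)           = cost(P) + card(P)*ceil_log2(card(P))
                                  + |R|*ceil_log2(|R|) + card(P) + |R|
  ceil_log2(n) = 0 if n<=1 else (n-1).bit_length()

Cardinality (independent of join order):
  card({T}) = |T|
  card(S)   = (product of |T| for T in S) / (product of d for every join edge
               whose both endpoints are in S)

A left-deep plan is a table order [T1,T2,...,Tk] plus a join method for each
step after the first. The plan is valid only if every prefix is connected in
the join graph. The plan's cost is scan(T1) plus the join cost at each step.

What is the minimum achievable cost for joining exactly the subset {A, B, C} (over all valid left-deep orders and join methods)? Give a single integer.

1400

Selinger DP over subsets of {A,B,C}:
  {B}: scan cost=40, card=40
  {C}: scan cost=300, card=300
  {A}: scan cost=400, card=400
  {BC}: card=300; try (C,nl_idx)→700, (B,hash)→1080, (B,nl_idx)→2400, (C,merge)→3320, (B,merge)→3580, (C,hash)→5480 …(+2); best=700 via (C,nl_idx)
  {AB}: card=80; try (A,nl_idx)→480, (B,hash)→1280, (B,nl_idx)→2880, (A,merge)→4320, (B,merge)→4680, (A,hash)→7280 …(+2); best=480 via (A,nl_idx)
  {AC}: card=40000; try (C,hash)→6200, (A,merge)→7300, (C,merge)→7400, (A,hash)→7800, (A,nl_idx)→43000, (C,nl_idx)→44000 …(+2); best=6200 via (C,hash)
  {ABC}: card=200; try (C,nl_idx)→1400, (A,nl_idx)→3600, (C,merge)→4120, (C,hash)→5960, (A,merge)→7700, (A,hash)→8200 …(+6); best=1400 via (C,nl_idx)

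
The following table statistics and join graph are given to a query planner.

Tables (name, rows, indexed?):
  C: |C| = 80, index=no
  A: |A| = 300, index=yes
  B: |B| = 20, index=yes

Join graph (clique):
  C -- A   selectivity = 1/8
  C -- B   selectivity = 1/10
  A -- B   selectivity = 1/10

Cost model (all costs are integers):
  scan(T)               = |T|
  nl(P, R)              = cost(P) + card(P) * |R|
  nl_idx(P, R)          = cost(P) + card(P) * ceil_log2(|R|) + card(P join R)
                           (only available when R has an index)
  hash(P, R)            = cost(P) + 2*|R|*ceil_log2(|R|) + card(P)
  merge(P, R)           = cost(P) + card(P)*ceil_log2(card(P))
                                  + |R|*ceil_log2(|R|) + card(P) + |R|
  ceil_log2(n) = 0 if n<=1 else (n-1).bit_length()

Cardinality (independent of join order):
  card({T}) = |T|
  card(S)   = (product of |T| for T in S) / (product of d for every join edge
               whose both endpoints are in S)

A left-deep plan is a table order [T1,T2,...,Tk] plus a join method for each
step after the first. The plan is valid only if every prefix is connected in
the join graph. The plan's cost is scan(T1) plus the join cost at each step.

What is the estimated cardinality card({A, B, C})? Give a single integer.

600

Tables in S: A(300), B(20), C(80)
Edges inside S: C-A(d=8), C-B(d=10), A-B(d=10)
numerator = 300 * 20 * 80 = 480000
denominator = 8 * 10 * 10 = 800
card(S) = 480000 / 800 = 600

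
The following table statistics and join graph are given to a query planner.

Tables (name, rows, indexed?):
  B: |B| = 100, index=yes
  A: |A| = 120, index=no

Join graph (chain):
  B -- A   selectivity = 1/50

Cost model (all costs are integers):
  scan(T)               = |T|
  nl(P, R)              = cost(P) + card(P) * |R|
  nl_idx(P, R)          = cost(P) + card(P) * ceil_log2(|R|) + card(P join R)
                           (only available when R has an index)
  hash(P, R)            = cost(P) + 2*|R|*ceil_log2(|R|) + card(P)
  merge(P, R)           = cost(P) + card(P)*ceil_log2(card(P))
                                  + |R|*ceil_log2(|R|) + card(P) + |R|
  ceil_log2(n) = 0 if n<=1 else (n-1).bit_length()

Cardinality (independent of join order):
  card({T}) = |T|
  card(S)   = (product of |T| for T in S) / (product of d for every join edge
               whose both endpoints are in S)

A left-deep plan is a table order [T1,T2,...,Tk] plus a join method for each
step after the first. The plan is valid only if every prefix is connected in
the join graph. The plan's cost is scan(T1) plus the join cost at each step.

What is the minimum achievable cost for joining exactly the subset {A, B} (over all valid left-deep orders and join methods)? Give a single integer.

Selinger DP over subsets of {A,B}:
  {B}: scan cost=100, card=100
  {A}: scan cost=120, card=120
  {AB}: card=240; try (B,nl_idx)→1200, (B,hash)→1640, (A,merge)→1860, (B,merge)→1880, (A,hash)→1880, (A,nl)→12100 …(+1); best=1200 via (B,nl_idx)

1200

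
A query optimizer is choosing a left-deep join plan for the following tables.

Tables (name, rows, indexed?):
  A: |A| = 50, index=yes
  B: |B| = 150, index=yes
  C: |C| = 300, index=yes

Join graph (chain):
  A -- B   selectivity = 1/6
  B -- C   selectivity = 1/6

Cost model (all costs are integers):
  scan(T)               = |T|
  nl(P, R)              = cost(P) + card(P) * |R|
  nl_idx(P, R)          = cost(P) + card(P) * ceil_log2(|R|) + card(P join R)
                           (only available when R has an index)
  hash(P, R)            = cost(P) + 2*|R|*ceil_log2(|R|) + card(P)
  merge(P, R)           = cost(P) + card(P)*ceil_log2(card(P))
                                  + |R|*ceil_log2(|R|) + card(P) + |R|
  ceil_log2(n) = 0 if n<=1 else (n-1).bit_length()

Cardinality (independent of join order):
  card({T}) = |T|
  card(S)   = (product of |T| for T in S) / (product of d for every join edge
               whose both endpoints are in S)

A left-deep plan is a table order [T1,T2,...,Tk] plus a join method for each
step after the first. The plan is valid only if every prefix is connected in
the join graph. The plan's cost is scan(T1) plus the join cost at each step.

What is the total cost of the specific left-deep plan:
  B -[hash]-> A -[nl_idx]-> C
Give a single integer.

74650

step 1: scan B: cost=150, card=150
step 2: join A via hash
    card(P join A) = 150*50/(6) = 1250
    cost = 150 + 2*50*6 + 150 = 900
step 3: join C via nl_idx
    card(P join C) = 1250*300/(6) = 62500
    cost = 900 + 1250*9 + 62500 = 74650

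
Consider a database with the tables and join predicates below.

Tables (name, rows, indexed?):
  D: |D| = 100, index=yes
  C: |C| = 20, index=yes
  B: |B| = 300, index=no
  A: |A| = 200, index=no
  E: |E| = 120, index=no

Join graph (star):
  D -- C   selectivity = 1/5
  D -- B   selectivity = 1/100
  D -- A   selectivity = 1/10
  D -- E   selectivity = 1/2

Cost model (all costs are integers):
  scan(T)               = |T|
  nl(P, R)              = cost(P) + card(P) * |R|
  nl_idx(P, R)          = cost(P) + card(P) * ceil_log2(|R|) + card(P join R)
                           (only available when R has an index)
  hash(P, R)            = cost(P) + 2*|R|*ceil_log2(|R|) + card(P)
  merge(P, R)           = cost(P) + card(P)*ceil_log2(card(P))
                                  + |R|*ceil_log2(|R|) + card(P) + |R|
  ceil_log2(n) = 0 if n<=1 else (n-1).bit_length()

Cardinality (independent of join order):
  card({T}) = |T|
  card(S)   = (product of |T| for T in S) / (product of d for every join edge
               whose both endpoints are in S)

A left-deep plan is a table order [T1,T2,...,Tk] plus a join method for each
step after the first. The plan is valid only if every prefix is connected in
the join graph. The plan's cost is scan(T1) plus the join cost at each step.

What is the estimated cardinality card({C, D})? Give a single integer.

Tables in S: C(20), D(100)
Edges inside S: D-C(d=5)
numerator = 20 * 100 = 2000
denominator = 5 = 5
card(S) = 2000 / 5 = 400

400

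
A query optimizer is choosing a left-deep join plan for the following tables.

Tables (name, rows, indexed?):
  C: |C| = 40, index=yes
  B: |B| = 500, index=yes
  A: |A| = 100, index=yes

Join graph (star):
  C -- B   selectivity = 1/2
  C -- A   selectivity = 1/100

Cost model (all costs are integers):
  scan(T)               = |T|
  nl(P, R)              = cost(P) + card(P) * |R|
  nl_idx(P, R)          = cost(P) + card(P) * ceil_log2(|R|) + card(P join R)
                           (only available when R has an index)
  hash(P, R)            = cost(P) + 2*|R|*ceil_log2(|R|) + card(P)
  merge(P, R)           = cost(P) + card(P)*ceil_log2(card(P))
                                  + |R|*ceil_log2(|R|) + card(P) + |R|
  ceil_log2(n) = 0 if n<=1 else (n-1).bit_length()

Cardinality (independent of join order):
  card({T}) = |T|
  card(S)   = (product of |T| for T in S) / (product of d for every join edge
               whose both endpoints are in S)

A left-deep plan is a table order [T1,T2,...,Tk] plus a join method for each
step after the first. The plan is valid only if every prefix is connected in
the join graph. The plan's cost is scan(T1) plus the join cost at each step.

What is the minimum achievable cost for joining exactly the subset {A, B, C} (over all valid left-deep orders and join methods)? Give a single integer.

5640

Selinger DP over subsets of {A,B,C}:
  {C}: scan cost=40, card=40
  {B}: scan cost=500, card=500
  {A}: scan cost=100, card=100
  {BC}: card=10000; try (C,hash)→1480, (B,merge)→5320, (C,merge)→5780, (B,hash)→9080, (B,nl_idx)→10400, (C,nl_idx)→13500 …(+2); best=1480 via (C,hash)
  {AC}: card=40; try (A,nl_idx)→360, (C,hash)→680, (C,nl_idx)→740, (A,merge)→1120, (C,merge)→1180, (A,hash)→1480 …(+2); best=360 via (A,nl_idx)
  {ABC}: card=10000; try (B,merge)→5640, (B,hash)→9400, (B,nl_idx)→10720, (A,hash)→12880, (B,nl)→20360, (A,nl_idx)→81480 …(+2); best=5640 via (B,merge)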